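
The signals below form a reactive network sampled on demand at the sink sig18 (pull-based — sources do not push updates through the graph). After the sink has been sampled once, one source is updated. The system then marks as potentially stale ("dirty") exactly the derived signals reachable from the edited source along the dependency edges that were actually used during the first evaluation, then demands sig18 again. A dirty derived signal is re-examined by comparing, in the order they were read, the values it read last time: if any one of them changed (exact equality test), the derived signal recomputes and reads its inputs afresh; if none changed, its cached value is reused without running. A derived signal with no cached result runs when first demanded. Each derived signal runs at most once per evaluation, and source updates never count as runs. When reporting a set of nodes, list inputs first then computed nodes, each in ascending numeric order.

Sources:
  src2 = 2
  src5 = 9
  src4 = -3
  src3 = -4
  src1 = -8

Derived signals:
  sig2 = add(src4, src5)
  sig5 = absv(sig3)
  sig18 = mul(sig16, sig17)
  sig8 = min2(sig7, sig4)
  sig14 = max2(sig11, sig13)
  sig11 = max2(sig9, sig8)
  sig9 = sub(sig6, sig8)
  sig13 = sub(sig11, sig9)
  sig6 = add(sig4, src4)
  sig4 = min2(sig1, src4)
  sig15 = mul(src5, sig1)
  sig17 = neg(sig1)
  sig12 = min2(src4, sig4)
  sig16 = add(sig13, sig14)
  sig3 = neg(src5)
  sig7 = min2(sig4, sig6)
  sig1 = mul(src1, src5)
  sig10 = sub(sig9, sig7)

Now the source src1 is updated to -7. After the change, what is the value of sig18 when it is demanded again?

Initial pass — values computed on the first demand:
  sig1 = mul(-8, 9) = -72
  sig4 = min2(-72, -3) = -72
  sig6 = add(-72, -3) = -75
  sig7 = min2(-72, -75) = -75
  sig8 = min2(-75, -72) = -75
  sig9 = sub(-75, -75) = 0
  sig11 = max2(0, -75) = 0
  sig13 = sub(0, 0) = 0
  sig14 = max2(0, 0) = 0
  sig16 = add(0, 0) = 0
  sig17 = neg(-72) = 72
  sig18 = mul(0, 72) = 0

Second demand — change propagation:
  sig1: re-runs because src1 -8->-7; new result -63.
  sig4: re-runs because sig1 -72->-63; new result -63.
  sig6: re-runs because sig4 -72->-63; new result -66.
  sig7: re-runs because sig4 -72->-63; sig6 -75->-66; new result -66.
  sig8: re-runs because sig7 -75->-66; sig4 -72->-63; new result -66.
  sig9: re-runs because sig6 -75->-66; sig8 -75->-66; new result 0 (unchanged).
  sig11: re-runs because sig8 -75->-66; new result 0 (unchanged).
  sig13: re-examined; everything it read last time is the same (sig11 unchanged, sig9 unchanged) — cache 0 kept, no run.
  sig14: re-examined; everything it read last time is the same (sig11 unchanged, sig13 unchanged) — cache 0 kept, no run.
  sig16: re-examined; everything it read last time is the same (sig13 unchanged, sig14 unchanged) — cache 0 kept, no run.
  sig17: re-runs because sig1 -72->-63; new result 63.
  sig18: re-runs because sig17 72->63; new result 0 (unchanged).

The important point: at sig13 every value read last time is unchanged, so the dirty flag clears without a run.

sig18 now evaluates to 0.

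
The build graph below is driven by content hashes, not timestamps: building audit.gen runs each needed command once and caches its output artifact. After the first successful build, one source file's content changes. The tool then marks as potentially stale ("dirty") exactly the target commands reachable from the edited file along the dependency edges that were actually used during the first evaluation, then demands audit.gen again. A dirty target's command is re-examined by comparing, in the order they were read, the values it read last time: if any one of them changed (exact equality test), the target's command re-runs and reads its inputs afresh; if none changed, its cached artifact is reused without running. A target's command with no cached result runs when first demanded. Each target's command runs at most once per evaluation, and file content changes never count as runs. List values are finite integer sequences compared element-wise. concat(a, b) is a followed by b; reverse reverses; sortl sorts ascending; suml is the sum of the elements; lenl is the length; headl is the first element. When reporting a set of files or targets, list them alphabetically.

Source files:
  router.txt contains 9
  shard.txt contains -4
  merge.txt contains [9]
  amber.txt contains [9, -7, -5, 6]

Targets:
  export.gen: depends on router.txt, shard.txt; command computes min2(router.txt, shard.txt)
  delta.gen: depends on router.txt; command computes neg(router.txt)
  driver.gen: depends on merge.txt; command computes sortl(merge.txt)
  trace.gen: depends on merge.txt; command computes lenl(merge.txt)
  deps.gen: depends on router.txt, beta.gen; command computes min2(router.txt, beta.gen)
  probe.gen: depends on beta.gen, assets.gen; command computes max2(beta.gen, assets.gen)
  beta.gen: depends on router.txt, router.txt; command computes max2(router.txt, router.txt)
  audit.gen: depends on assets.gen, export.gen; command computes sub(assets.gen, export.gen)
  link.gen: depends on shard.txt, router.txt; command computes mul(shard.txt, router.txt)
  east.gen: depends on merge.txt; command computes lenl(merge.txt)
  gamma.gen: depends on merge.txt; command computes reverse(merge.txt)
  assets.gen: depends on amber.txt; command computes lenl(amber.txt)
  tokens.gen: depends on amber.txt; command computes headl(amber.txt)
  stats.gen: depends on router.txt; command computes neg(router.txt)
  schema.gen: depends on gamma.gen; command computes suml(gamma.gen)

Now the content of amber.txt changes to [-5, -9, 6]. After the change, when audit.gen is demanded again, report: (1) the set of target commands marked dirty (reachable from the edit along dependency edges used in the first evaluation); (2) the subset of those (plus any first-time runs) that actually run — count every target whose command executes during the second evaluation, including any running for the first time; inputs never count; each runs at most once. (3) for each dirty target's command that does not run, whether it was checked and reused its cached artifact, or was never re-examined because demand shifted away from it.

Initial pass — values computed on the first demand:
  assets.gen = lenl([9, -7, -5, 6]) = 4
  export.gen = min2(9, -4) = -4
  audit.gen = sub(4, -4) = 8

Second demand — change propagation:
  assets.gen: re-runs because amber.txt [9, -7, -5, 6]->[-5, -9, 6]; new result 3.
  audit.gen: re-runs because assets.gen 4->3; new result 7.

Dirty set: assets.gen, audit.gen.
Run set: assets.gen, audit.gen (2 run).
All dirty target commands ended up running.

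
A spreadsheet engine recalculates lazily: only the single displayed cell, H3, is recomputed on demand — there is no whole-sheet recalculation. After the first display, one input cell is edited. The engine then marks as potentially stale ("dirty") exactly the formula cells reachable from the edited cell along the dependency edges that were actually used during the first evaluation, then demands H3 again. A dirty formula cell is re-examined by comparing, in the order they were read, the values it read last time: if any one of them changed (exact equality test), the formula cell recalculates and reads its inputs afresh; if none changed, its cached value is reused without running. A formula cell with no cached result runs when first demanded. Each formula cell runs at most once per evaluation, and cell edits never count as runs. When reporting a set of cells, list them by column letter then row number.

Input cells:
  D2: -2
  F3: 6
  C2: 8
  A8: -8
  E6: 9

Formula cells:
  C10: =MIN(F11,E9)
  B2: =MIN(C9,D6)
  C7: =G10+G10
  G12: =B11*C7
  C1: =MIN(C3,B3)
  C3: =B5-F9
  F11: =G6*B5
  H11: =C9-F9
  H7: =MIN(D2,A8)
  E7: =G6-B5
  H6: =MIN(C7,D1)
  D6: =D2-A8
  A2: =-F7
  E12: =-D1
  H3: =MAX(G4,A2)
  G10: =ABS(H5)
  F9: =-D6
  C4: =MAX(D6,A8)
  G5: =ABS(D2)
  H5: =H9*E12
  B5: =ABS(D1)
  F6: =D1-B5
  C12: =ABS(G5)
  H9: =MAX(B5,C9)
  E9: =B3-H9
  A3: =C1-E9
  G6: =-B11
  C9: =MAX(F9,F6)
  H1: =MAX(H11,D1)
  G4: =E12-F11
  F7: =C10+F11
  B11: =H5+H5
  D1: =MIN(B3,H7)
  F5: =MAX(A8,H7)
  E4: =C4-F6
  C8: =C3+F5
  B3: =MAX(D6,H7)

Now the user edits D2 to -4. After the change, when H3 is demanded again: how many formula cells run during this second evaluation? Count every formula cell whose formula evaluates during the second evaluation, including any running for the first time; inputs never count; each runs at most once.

Formula cells that run: B3, C9, C10, D1, D6, E9, F9, H7, H9 — 9 in total.
Key observation: the cutoff stops propagation at B5 — its inputs' values are unchanged, so it reuses its cache.

First evaluation (everything demanded from the output):
  D6 = -2 - -8 = 6
  F9 = -(6) = -6
  H7 = MIN(-2, -8) = -8
  B3 = MAX(6, -8) = 6
  D1 = MIN(6, -8) = -8
  B5 = ABS(-8) = 8
  E12 = -(-8) = 8
  F6 = -8 - 8 = -16
  C9 = MAX(-6, -16) = -6
  H9 = MAX(8, -6) = 8
  E9 = 6 - 8 = -2
  H5 = 8 * 8 = 64
  B11 = 64 + 64 = 128
  G6 = -(128) = -128
  F11 = -128 * 8 = -1024
  C10 = MIN(-1024, -2) = -1024
  F7 = -1024 + -1024 = -2048
  A2 = -(-2048) = 2048
  G4 = 8 - -1024 = 1032
  H3 = MAX(1032, 2048) = 2048

Propagation after the edit:
  D6: runs — D2 -2->-4; result 4.
  F9: runs — D6 6->4; result -4.
  H7: runs — D2 -2->-4; result -8 (same value as before).
  B3: runs — D6 6->4; result 4.
  D1: runs — B3 6->4; result -8 (same value as before).
  B5: checked — values it read are unchanged (D1 unchanged); reused cached 8 without running.
  E12: checked — values it read are unchanged (D1 unchanged); reused cached 8 without running.
  F6: checked — values it read are unchanged (D1 unchanged, B5 unchanged); reused cached -16 without running.
  C9: runs — F9 -6->-4; result -4.
  H9: runs — C9 -6->-4; result 8 (same value as before).
  E9: runs — B3 6->4; result -4.
  H5: checked — values it read are unchanged (H9 unchanged, E12 unchanged); reused cached 64 without running.
  B11: checked — values it read are unchanged (H5 unchanged, H5 unchanged); reused cached 128 without running.
  G6: checked — values it read are unchanged (B11 unchanged); reused cached -128 without running.
  F11: checked — values it read are unchanged (G6 unchanged, B5 unchanged); reused cached -1024 without running.
  C10: runs — E9 -2->-4; result -1024 (same value as before).
  F7: checked — values it read are unchanged (C10 unchanged, F11 unchanged); reused cached -2048 without running.
  A2: checked — values it read are unchanged (F7 unchanged); reused cached 2048 without running.
  G4: checked — values it read are unchanged (E12 unchanged, F11 unchanged); reused cached 1032 without running.
  H3: checked — values it read are unchanged (G4 unchanged, A2 unchanged); reused cached 2048 without running.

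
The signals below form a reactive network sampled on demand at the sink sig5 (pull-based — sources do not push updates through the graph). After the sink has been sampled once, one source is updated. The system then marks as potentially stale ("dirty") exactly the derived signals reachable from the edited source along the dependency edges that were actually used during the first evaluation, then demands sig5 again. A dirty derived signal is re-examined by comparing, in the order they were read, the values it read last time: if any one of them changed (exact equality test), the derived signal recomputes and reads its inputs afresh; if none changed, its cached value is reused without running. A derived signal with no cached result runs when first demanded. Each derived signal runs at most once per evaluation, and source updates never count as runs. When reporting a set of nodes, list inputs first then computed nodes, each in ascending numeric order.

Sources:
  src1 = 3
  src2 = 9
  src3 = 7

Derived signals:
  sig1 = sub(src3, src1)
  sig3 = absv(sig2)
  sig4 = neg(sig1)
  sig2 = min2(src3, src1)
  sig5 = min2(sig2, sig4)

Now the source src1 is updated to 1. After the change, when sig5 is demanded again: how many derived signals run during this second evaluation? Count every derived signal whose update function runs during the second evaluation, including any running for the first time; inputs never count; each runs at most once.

Run set: sig1, sig2, sig4, sig5 (4 run).

Initial pass — values computed on the first demand:
  sig1 = sub(7, 3) = 4
  sig2 = min2(7, 3) = 3
  sig4 = neg(4) = -4
  sig5 = min2(3, -4) = -4

Second demand — change propagation:
  sig1: re-runs because src1 3->1; new result 6.
  sig2: re-runs because src1 3->1; new result 1.
  sig4: re-runs because sig1 4->6; new result -6.
  sig5: re-runs because sig2 3->1; sig4 -4->-6; new result -6.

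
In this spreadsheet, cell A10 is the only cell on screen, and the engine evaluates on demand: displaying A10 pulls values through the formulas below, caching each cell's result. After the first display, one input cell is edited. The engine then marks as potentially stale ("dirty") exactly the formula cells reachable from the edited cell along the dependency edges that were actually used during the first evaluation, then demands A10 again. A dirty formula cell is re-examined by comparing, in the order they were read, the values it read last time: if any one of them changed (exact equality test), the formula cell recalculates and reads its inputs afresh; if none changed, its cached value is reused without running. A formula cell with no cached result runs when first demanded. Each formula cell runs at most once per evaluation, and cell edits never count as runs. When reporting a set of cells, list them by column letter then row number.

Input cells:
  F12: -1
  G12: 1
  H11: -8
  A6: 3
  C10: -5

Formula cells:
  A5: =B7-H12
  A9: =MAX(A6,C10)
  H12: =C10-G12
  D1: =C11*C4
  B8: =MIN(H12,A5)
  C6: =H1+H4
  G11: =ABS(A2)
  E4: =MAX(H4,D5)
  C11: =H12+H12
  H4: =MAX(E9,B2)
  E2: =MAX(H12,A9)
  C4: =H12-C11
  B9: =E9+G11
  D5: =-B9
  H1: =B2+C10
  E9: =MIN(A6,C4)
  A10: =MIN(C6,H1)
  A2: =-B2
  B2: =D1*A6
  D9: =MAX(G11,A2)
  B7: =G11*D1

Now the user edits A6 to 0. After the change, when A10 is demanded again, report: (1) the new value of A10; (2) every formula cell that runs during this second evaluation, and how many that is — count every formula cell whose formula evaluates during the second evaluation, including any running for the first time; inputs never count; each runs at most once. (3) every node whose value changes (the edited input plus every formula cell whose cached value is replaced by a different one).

A10 now evaluates to -5.
Run set: A10, B2, C6, E9, H1, H4 (6 run).
Changed values: A6, A10, B2, C6, E9, H1, H4.

Initial pass — values computed on the first demand:
  H12 = -5 - 1 = -6
  C11 = -6 + -6 = -12
  C4 = -6 - -12 = 6
  D1 = -12 * 6 = -72
  B2 = -72 * 3 = -216
  E9 = MIN(3, 6) = 3
  H1 = -216 + -5 = -221
  H4 = MAX(3, -216) = 3
  C6 = -221 + 3 = -218
  A10 = MIN(-218, -221) = -221

Second demand — change propagation:
  B2: re-runs because A6 3->0; new result 0.
  E9: re-runs because A6 3->0; new result 0.
  H1: re-runs because B2 -216->0; new result -5.
  H4: re-runs because E9 3->0; B2 -216->0; new result 0.
  C6: re-runs because H1 -221->-5; H4 3->0; new result -5.
  A10: re-runs because C6 -218->-5; H1 -221->-5; new result -5.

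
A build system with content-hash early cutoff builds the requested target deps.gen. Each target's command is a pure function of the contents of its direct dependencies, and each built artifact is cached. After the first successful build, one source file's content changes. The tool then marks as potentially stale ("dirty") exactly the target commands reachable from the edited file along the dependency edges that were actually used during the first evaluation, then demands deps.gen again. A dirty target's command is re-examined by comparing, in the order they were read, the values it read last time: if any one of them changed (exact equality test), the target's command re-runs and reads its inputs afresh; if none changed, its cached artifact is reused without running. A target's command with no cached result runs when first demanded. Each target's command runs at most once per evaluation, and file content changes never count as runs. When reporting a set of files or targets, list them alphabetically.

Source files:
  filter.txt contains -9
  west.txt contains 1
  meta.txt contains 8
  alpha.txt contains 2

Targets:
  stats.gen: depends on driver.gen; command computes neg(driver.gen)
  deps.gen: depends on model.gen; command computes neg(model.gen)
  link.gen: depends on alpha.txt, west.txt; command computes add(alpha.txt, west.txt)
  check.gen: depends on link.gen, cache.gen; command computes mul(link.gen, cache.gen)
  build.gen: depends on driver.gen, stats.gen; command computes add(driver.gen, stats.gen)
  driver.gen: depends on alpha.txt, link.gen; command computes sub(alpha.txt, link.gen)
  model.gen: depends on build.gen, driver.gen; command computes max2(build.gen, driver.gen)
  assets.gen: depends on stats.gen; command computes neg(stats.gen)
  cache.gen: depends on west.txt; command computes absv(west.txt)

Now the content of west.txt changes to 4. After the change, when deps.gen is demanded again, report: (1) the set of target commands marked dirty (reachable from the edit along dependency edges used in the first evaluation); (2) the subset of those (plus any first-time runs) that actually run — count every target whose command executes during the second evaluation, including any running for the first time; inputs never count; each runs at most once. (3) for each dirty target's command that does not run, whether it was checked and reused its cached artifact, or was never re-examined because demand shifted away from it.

Marked dirty: build.gen, deps.gen, driver.gen, link.gen, model.gen, stats.gen.
Target commands that run: build.gen, driver.gen, link.gen, model.gen, stats.gen — 5 in total.
Checked but reused from cache: deps.gen.
Key observation: the cutoff stops propagation at deps.gen — its inputs' values are unchanged, so it reuses its cache.

First evaluation (everything demanded from the output):
  link.gen = add(2, 1) = 3
  driver.gen = sub(2, 3) = -1
  stats.gen = neg(-1) = 1
  build.gen = add(-1, 1) = 0
  model.gen = max2(0, -1) = 0
  deps.gen = neg(0) = 0

Propagation after the edit:
  link.gen: runs — west.txt 1->4; result 6.
  driver.gen: runs — link.gen 3->6; result -4.
  stats.gen: runs — driver.gen -1->-4; result 4.
  build.gen: runs — driver.gen -1->-4; stats.gen 1->4; result 0 (same value as before).
  model.gen: runs — driver.gen -1->-4; result 0 (same value as before).
  deps.gen: checked — values it read are unchanged (model.gen unchanged); reused cached 0 without running.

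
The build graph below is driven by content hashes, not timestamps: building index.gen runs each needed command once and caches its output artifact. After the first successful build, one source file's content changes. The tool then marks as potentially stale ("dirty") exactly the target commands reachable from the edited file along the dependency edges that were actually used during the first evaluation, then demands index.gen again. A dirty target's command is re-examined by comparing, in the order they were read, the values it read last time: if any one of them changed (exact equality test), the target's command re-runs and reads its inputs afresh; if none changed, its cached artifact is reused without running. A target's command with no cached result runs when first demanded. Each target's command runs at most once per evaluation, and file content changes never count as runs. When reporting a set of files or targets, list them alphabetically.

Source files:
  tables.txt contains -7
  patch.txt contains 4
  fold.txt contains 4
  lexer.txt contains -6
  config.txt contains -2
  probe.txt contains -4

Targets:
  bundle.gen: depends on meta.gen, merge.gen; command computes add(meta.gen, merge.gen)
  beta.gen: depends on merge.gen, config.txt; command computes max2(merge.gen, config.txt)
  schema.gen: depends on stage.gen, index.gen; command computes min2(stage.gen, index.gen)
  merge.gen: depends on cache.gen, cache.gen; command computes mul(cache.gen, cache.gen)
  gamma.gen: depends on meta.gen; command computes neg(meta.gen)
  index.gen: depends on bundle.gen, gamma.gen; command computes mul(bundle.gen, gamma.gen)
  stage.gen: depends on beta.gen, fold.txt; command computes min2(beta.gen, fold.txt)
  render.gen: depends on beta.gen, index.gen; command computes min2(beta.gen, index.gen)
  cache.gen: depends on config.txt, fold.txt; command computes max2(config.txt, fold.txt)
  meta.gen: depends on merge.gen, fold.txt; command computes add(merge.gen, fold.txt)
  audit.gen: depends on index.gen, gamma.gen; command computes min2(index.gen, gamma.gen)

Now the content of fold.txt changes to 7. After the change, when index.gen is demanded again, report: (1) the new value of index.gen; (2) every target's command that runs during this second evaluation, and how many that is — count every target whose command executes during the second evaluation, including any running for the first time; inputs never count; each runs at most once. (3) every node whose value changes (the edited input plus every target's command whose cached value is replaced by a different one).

Initial pass — values computed on the first demand:
  cache.gen = max2(-2, 4) = 4
  merge.gen = mul(4, 4) = 16
  meta.gen = add(16, 4) = 20
  bundle.gen = add(20, 16) = 36
  gamma.gen = neg(20) = -20
  index.gen = mul(36, -20) = -720

Second demand — change propagation:
  cache.gen: re-runs because fold.txt 4->7; new result 7.
  merge.gen: re-runs because cache.gen 4->7; cache.gen 4->7; new result 49.
  meta.gen: re-runs because merge.gen 16->49; fold.txt 4->7; new result 56.
  bundle.gen: re-runs because meta.gen 20->56; merge.gen 16->49; new result 105.
  gamma.gen: re-runs because meta.gen 20->56; new result -56.
  index.gen: re-runs because bundle.gen 36->105; gamma.gen -20->-56; new result -5880.

index.gen now evaluates to -5880.
Run set: bundle.gen, cache.gen, gamma.gen, index.gen, merge.gen, meta.gen (6 run).
Changed values: bundle.gen, cache.gen, fold.txt, gamma.gen, index.gen, merge.gen, meta.gen.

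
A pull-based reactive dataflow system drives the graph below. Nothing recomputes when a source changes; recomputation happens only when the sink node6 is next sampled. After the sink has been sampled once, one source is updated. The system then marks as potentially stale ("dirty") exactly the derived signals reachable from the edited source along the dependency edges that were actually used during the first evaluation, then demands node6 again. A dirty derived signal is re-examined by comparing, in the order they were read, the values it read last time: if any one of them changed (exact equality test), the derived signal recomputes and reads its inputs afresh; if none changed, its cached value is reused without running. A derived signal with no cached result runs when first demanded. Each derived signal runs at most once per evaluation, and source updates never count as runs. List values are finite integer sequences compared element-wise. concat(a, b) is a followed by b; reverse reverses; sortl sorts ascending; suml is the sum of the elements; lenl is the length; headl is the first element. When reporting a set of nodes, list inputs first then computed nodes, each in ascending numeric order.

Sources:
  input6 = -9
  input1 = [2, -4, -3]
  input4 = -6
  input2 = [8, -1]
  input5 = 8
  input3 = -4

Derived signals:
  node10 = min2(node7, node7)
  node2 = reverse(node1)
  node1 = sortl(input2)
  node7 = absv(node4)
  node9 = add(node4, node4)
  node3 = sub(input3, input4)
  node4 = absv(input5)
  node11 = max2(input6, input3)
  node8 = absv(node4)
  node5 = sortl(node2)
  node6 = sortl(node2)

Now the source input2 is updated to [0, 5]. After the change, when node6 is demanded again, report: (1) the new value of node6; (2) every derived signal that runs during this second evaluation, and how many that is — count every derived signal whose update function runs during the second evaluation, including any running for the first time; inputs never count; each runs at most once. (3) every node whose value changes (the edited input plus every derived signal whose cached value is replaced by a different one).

New value of node6: [0, 5].
Derived signals that run: node1, node2, node6 — 3 in total.
Values that change: input2, node1, node2, node6.

First evaluation (everything demanded from the output):
  node1 = sortl([8, -1]) = [-1, 8]
  node2 = reverse([-1, 8]) = [8, -1]
  node6 = sortl([8, -1]) = [-1, 8]

Propagation after the edit:
  node1: runs — input2 [8, -1]->[0, 5]; result [0, 5].
  node2: runs — node1 [-1, 8]->[0, 5]; result [5, 0].
  node6: runs — node2 [8, -1]->[5, 0]; result [0, 5].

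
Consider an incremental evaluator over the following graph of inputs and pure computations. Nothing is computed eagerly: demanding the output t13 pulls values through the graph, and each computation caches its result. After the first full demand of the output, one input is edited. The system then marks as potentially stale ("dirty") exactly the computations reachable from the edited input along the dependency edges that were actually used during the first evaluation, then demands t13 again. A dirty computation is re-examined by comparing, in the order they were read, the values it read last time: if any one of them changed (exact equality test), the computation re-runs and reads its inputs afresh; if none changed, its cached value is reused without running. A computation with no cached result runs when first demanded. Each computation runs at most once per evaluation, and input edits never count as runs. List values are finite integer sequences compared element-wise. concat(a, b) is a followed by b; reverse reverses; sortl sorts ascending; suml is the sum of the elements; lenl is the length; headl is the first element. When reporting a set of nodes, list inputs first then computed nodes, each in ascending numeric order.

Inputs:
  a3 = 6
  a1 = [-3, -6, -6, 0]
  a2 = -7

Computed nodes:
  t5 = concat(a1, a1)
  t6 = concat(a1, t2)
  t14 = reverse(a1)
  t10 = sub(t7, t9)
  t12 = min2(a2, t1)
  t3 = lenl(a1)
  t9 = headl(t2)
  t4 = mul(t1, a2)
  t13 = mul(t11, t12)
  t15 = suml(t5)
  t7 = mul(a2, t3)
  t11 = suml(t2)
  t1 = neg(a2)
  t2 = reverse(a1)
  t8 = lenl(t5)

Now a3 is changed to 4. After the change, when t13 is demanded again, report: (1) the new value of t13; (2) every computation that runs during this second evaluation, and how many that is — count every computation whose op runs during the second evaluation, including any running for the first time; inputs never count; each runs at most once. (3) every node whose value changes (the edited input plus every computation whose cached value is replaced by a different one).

Initial pass — values computed on the first demand:
  t1 = neg(-7) = 7
  t2 = reverse([-3, -6, -6, 0]) = [0, -6, -6, -3]
  t11 = suml([0, -6, -6, -3]) = -15
  t12 = min2(-7, 7) = -7
  t13 = mul(-15, -7) = 105

Second demand — change propagation:
  no demanded computation ever read a3, so the edit dirties nothing and nothing runs.

The important point: nothing the output needs ever reads a3, so the edit is invisible to it.

t13 now evaluates to 105.
Run set: none (0 run).
Changed values: a3.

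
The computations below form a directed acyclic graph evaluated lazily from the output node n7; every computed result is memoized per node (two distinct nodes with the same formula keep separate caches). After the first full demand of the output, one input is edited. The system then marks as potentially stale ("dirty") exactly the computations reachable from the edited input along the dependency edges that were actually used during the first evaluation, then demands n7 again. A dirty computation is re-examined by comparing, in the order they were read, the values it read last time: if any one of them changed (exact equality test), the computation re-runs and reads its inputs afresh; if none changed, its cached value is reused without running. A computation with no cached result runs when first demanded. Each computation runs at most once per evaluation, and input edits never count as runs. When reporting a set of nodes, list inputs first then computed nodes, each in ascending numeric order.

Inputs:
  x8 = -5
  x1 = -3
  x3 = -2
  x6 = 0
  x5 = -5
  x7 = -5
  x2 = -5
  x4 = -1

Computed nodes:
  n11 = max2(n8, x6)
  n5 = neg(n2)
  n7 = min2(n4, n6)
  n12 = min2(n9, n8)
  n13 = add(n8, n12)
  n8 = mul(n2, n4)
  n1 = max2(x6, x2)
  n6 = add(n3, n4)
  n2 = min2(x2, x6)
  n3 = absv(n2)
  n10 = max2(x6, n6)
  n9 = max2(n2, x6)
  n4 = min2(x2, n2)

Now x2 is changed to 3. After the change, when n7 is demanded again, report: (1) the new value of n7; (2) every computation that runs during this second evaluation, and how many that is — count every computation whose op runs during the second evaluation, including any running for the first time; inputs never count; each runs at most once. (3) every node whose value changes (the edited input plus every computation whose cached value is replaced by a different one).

Demanding n7 again yields 0.
5 computations run: n2, n3, n4, n6, n7.
The nodes whose values change: x2, n2, n3, n4, n7.

First demand of the output computes:
  n2 = min2(-5, 0) = -5
  n3 = absv(-5) = 5
  n4 = min2(-5, -5) = -5
  n6 = add(5, -5) = 0
  n7 = min2(-5, 0) = -5

After the edit, cleaning proceeds:
  n2: a read changed (x2 -5->3) — executes, giving 0.
  n3: a read changed (n2 -5->0) — executes, giving 0.
  n4: a read changed (x2 -5->3; n2 -5->0) — executes, giving 0.
  n6: a read changed (n3 5->0; n4 -5->0) — executes, giving 0 — identical to its old value.
  n7: a read changed (n4 -5->0) — executes, giving 0.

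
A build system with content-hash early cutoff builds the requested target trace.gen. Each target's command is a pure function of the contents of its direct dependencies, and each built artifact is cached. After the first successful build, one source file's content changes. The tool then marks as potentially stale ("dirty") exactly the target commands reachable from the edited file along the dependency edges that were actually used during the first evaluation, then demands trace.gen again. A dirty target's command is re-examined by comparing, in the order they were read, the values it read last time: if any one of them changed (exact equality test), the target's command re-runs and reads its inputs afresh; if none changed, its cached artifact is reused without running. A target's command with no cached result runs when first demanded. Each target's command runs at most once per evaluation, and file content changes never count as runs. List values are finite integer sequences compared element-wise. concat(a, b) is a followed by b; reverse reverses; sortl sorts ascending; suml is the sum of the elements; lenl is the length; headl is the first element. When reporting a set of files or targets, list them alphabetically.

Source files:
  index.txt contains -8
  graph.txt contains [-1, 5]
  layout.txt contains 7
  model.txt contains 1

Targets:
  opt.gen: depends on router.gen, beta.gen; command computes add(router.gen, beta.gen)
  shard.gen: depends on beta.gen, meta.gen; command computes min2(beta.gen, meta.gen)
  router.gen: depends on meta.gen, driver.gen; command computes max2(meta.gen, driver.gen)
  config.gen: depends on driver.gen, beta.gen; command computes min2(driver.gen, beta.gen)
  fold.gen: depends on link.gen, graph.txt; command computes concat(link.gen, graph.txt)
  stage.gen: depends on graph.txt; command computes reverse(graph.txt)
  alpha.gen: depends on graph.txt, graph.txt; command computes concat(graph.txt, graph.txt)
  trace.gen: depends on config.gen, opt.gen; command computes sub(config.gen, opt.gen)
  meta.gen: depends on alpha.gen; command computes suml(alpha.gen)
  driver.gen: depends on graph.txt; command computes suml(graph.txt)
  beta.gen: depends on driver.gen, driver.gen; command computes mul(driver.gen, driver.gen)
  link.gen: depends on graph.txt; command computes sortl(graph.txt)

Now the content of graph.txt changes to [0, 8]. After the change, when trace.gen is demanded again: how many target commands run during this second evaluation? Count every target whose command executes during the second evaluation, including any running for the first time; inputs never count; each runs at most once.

First evaluation (everything demanded from the output):
  alpha.gen = concat([-1, 5], [-1, 5]) = [-1, 5, -1, 5]
  driver.gen = suml([-1, 5]) = 4
  beta.gen = mul(4, 4) = 16
  config.gen = min2(4, 16) = 4
  meta.gen = suml([-1, 5, -1, 5]) = 8
  router.gen = max2(8, 4) = 8
  opt.gen = add(8, 16) = 24
  trace.gen = sub(4, 24) = -20

Propagation after the edit:
  alpha.gen: runs — graph.txt [-1, 5]->[0, 8]; graph.txt [-1, 5]->[0, 8]; result [0, 8, 0, 8].
  driver.gen: runs — graph.txt [-1, 5]->[0, 8]; result 8.
  beta.gen: runs — driver.gen 4->8; driver.gen 4->8; result 64.
  config.gen: runs — driver.gen 4->8; beta.gen 16->64; result 8.
  meta.gen: runs — alpha.gen [-1, 5, -1, 5]->[0, 8, 0, 8]; result 16.
  router.gen: runs — meta.gen 8->16; driver.gen 4->8; result 16.
  opt.gen: runs — router.gen 8->16; beta.gen 16->64; result 80.
  trace.gen: runs — config.gen 4->8; opt.gen 24->80; result -72.

Target commands that run: alpha.gen, beta.gen, config.gen, driver.gen, meta.gen, opt.gen, router.gen, trace.gen — 8 in total.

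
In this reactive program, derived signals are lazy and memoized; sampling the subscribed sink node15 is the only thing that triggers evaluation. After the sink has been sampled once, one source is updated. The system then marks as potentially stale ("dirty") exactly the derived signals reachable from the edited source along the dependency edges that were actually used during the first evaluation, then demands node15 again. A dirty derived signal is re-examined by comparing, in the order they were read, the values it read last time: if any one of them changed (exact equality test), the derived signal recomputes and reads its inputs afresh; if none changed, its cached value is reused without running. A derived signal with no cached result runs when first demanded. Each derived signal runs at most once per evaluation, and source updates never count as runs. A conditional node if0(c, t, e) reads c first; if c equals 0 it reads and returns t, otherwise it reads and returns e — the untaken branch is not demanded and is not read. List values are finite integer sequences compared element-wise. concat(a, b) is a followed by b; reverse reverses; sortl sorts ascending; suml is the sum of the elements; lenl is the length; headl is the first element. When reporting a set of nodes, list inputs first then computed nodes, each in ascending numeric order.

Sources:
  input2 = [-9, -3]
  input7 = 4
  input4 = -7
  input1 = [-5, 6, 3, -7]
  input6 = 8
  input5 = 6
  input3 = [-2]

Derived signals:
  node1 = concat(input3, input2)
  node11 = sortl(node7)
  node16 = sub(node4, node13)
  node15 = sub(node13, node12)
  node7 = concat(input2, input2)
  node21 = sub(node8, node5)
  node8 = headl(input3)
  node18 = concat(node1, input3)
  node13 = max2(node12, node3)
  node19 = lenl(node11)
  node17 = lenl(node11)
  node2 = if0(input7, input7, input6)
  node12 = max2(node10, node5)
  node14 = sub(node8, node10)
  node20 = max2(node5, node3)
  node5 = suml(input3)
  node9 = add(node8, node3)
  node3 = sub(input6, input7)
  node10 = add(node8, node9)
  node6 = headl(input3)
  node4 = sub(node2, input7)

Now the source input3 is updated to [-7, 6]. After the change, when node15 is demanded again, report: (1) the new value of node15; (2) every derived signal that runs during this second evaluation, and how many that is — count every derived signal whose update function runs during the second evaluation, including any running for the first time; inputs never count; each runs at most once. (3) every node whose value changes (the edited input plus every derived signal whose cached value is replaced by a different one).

First demand of the output computes:
  node3 = sub(8, 4) = 4
  node5 = suml([-2]) = -2
  node8 = headl([-2]) = -2
  node9 = add(-2, 4) = 2
  node10 = add(-2, 2) = 0
  node12 = max2(0, -2) = 0
  node13 = max2(0, 4) = 4
  node15 = sub(4, 0) = 4

After the edit, cleaning proceeds:
  node5: a read changed (input3 [-2]->[-7, 6]) — executes, giving -1.
  node8: a read changed (input3 [-2]->[-7, 6]) — executes, giving -7.
  node9: a read changed (node8 -2->-7) — executes, giving -3.
  node10: a read changed (node8 -2->-7; node9 2->-3) — executes, giving -10.
  node12: a read changed (node10 0->-10; node5 -2->-1) — executes, giving -1.
  node13: a read changed (node12 0->-1) — executes, giving 4 — identical to its old value.
  node15: a read changed (node12 0->-1) — executes, giving 5.

Demanding node15 again yields 5.
7 derived signals run: node5, node8, node9, node10, node12, node13, node15.
The nodes whose values change: input3, node5, node8, node9, node10, node12, node15.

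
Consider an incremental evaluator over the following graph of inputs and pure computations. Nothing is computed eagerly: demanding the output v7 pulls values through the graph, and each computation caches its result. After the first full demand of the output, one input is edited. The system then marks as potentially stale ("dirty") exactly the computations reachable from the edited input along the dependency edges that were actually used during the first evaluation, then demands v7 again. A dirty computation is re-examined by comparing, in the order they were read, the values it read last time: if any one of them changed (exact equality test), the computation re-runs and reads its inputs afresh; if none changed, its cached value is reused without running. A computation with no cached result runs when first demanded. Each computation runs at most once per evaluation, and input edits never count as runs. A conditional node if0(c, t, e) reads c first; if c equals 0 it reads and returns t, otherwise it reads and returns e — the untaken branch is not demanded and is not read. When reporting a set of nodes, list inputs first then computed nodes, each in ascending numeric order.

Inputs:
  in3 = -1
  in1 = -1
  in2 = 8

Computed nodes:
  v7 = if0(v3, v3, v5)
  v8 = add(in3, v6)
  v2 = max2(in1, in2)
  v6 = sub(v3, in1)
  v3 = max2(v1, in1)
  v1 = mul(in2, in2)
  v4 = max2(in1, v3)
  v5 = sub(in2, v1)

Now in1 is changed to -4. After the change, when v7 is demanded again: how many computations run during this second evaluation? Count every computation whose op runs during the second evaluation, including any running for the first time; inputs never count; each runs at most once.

Initial pass — values computed on the first demand:
  v1 = mul(8, 8) = 64
  v3 = max2(64, -1) = 64
  v5 = sub(8, 64) = -56
  v7 = if0(v3=64 -> else branch v5) = -56

Second demand — change propagation:
  v3: re-runs because in1 -1->-4; new result 64 (unchanged).
  v7: re-examined; everything it read last time is the same (v3 unchanged, v5 unchanged) — cache -56 kept, no run.

The important point: v3 recomputes to an identical value, and the output ends up unchanged.

Run set: v3 (1 run).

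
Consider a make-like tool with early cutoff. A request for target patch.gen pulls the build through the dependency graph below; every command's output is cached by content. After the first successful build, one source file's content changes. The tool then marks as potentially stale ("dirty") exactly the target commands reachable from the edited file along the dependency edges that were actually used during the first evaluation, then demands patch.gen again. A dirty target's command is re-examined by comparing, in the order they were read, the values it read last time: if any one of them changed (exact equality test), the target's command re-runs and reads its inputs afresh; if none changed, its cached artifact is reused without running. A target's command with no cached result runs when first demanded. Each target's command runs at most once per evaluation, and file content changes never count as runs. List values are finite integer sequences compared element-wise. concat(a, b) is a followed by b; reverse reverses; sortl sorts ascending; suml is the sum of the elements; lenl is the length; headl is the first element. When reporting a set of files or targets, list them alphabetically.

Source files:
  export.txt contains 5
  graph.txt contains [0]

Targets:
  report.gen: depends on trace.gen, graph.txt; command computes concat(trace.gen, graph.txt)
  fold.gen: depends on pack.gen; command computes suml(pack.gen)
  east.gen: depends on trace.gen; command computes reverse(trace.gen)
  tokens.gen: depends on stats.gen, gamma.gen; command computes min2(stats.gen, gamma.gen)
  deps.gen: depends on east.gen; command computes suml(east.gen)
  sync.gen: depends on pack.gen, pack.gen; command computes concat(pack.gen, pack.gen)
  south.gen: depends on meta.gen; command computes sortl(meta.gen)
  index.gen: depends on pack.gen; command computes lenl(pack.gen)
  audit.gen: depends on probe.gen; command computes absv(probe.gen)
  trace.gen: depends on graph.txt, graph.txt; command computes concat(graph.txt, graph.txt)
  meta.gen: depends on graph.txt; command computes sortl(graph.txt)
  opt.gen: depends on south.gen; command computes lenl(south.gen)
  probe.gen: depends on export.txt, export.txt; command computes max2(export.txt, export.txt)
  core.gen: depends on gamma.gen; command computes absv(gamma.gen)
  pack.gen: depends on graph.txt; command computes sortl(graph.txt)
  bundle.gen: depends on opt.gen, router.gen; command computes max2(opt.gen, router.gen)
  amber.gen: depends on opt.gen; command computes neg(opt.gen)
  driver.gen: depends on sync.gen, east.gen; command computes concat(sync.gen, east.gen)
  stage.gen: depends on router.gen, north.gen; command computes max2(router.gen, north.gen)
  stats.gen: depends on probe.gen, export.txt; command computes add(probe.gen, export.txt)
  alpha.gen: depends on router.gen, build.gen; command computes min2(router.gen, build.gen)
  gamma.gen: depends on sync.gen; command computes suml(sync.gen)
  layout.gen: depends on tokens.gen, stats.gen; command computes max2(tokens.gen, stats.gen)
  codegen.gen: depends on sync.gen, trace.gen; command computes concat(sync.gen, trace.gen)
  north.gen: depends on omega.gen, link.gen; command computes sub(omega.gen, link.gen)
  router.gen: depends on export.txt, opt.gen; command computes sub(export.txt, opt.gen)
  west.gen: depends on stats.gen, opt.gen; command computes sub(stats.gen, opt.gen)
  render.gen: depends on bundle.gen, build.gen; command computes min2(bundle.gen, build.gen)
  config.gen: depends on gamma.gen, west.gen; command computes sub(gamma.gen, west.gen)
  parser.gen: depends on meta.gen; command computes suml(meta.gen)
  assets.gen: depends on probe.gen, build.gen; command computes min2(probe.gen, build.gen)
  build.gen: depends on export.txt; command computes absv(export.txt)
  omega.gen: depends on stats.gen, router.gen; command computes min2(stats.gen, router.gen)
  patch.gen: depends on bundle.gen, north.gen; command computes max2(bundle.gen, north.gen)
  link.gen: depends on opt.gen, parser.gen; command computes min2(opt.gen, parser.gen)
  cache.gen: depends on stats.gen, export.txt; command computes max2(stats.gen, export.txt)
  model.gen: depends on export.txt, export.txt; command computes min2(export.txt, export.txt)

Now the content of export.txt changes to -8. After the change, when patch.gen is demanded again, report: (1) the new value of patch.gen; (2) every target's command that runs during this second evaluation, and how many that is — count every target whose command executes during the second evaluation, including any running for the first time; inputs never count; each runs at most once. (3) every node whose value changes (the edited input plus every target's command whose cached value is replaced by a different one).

First demand of the output computes:
  meta.gen = sortl([0]) = [0]
  parser.gen = suml([0]) = 0
  probe.gen = max2(5, 5) = 5
  south.gen = sortl([0]) = [0]
  opt.gen = lenl([0]) = 1
  link.gen = min2(1, 0) = 0
  router.gen = sub(5, 1) = 4
  bundle.gen = max2(1, 4) = 4
  stats.gen = add(5, 5) = 10
  omega.gen = min2(10, 4) = 4
  north.gen = sub(4, 0) = 4
  patch.gen = max2(4, 4) = 4

After the edit, cleaning proceeds:
  probe.gen: a read changed (export.txt 5->-8; export.txt 5->-8) — executes, giving -8.
  router.gen: a read changed (export.txt 5->-8) — executes, giving -9.
  bundle.gen: a read changed (router.gen 4->-9) — executes, giving 1.
  stats.gen: a read changed (probe.gen 5->-8; export.txt 5->-8) — executes, giving -16.
  omega.gen: a read changed (stats.gen 10->-16; router.gen 4->-9) — executes, giving -16.
  north.gen: a read changed (omega.gen 4->-16) — executes, giving -16.
  patch.gen: a read changed (bundle.gen 4->1; north.gen 4->-16) — executes, giving 1.

Demanding patch.gen again yields 1.
7 target commands run: bundle.gen, north.gen, omega.gen, patch.gen, probe.gen, router.gen, stats.gen.
The nodes whose values change: bundle.gen, export.txt, north.gen, omega.gen, patch.gen, probe.gen, router.gen, stats.gen.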